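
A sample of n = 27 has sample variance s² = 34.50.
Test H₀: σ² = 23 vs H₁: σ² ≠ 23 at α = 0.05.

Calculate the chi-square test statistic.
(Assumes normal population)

Answer: χ² = 39.0000, fail to reject H₀

Derivation:
df = n - 1 = 26
χ² = (n-1)s²/σ₀² = 26×34.50/23 = 39.0000
Critical values: χ²_{0.975,26} = 13.844, χ²_{0.025,26} = 41.923
Rejection region: χ² < 13.844 or χ² > 41.923
Decision: fail to reject H₀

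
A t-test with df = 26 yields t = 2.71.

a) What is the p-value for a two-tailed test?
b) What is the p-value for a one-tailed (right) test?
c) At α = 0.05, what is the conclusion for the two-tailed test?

Using t-distribution with df = 26:
a) Two-tailed: p = 2×P(T > 2.71) = 0.0118
b) One-tailed: p = P(T > 2.71) = 0.0059
c) 0.0118 < 0.05, reject H₀

Answer: a) 0.0118, b) 0.0059, c) reject H₀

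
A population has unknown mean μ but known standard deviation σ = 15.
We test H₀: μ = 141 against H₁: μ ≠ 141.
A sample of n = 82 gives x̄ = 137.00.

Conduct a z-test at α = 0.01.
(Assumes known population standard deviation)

Standard error: SE = σ/√n = 15/√82 = 1.6565
z-statistic: z = (x̄ - μ₀)/SE = (137.00 - 141)/1.6565 = -2.4147
Critical value: ±2.576
p-value = 0.0157
Decision: fail to reject H₀

Answer: z = -2.4147, fail to reject H₀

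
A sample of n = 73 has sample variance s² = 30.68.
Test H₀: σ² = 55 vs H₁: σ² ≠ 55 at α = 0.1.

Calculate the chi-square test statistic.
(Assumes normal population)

Answer: χ² = 40.1629, reject H₀

Derivation:
df = n - 1 = 72
χ² = (n-1)s²/σ₀² = 72×30.68/55 = 40.1629
Critical values: χ²_{0.95,72} = 53.462, χ²_{0.05,72} = 92.808
Rejection region: χ² < 53.462 or χ² > 92.808
Decision: reject H₀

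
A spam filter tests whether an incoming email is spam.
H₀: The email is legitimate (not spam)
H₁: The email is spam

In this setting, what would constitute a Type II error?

Answer: Letting a spam email through to the inbox

Derivation:
A Type I error (probability α) occurs when we reject a true H₀.
A Type II error (probability β) occurs when we fail to reject a false H₀.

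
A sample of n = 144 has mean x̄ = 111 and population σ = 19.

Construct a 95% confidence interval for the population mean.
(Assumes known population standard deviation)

Confidence level: 95%, α = 0.05
z_0.025 = 1.960
SE = σ/√n = 19/√144 = 1.5833
Margin of error = 1.960 × 1.5833 = 3.1033
CI: x̄ ± margin = 111 ± 3.1033
CI: (107.8967, 114.1033)

Answer: (107.8967, 114.1033)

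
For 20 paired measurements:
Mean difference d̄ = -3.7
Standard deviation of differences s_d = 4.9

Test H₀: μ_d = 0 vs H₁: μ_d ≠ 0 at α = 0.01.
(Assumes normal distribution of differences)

df = n - 1 = 19
SE = s_d/√n = 4.9/√20 = 1.0957
t = d̄/SE = -3.7/1.0957 = -3.3768
Critical value: t_{0.005,19} = ±2.861
p-value ≈ 0.0032
Decision: reject H₀

Answer: t = -3.3768, reject H₀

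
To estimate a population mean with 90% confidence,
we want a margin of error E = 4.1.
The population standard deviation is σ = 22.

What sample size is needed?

Answer: n = 78

Derivation:
z_0.05 = 1.645
n = (z×σ/E)² = (1.645×22/4.1)²
n = 77.9129
Round up: n = 78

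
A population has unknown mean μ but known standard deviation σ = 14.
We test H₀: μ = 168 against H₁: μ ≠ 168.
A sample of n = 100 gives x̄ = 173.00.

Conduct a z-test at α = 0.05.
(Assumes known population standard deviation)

Standard error: SE = σ/√n = 14/√100 = 1.4000
z-statistic: z = (x̄ - μ₀)/SE = (173.00 - 168)/1.4000 = 3.5714
Critical value: ±1.960
p-value = 0.0004
Decision: reject H₀

Answer: z = 3.5714, reject H₀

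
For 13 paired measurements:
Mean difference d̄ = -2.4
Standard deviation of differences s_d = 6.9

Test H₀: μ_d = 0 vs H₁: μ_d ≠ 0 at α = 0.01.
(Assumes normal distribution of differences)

Answer: t = -1.2541, fail to reject H₀

Derivation:
df = n - 1 = 12
SE = s_d/√n = 6.9/√13 = 1.9137
t = d̄/SE = -2.4/1.9137 = -1.2541
Critical value: t_{0.005,12} = ±3.055
p-value ≈ 0.2337
Decision: fail to reject H₀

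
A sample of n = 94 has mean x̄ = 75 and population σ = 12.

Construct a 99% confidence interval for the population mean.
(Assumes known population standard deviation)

Confidence level: 99%, α = 0.01
z_0.005 = 2.576
SE = σ/√n = 12/√94 = 1.2377
Margin of error = 2.576 × 1.2377 = 3.1883
CI: x̄ ± margin = 75 ± 3.1883
CI: (71.8117, 78.1883)

Answer: (71.8117, 78.1883)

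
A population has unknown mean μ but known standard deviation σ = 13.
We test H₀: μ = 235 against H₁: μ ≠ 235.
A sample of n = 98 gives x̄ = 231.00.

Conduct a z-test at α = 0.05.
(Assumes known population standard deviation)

Answer: z = -3.0460, reject H₀

Derivation:
Standard error: SE = σ/√n = 13/√98 = 1.3132
z-statistic: z = (x̄ - μ₀)/SE = (231.00 - 235)/1.3132 = -3.0460
Critical value: ±1.960
p-value = 0.0023
Decision: reject H₀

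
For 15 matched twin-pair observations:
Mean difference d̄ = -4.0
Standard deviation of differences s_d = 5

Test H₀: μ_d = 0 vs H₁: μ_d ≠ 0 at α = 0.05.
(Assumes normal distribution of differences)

Answer: t = -3.0984, reject H₀

Derivation:
df = n - 1 = 14
SE = s_d/√n = 5/√15 = 1.2910
t = d̄/SE = -4.0/1.2910 = -3.0984
Critical value: t_{0.025,14} = ±2.145
p-value ≈ 0.0079
Decision: reject H₀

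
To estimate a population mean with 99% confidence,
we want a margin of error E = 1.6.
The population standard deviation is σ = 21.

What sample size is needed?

Answer: n = 1144

Derivation:
z_0.005 = 2.576
n = (z×σ/E)² = (2.576×21/1.6)²
n = 1143.1161
Round up: n = 1144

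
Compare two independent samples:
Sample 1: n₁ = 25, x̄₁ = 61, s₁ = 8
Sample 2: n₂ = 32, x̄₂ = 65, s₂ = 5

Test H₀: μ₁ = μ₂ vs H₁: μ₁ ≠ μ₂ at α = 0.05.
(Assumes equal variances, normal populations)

Pooled variance: s²_p = [24×8² + 31×5²]/(55) = 42.0182
s_p = 6.4821
SE = s_p×√(1/n₁ + 1/n₂) = 6.4821×√(1/25 + 1/32) = 1.7302
t = (x̄₁ - x̄₂)/SE = (61 - 65)/1.7302 = -2.3119
df = 55, t-critical = ±2.004
Decision: reject H₀

Answer: t = -2.3119, reject H₀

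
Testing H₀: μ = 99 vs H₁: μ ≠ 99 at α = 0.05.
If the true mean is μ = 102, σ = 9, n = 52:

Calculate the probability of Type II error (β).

SE = σ/√n = 9/√52 = 1.2481
Critical values: μ₀ ± z_0.025×SE = 99 ± 1.960×1.2481
Acceptance region: (96.5537, 101.4463)
Under H₁ (μ = 102): z_high = (101.4463 - 102)/1.2481 = -0.4436, z_low = (96.5537 - 102)/1.2481 = -4.3637
β = P(not reject | H₁) = Φ(-0.4436) - Φ(-4.3637) ≈ 0.3287

Answer: β ≈ 0.3287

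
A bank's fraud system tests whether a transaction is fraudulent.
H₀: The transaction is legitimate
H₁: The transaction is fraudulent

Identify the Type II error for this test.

Type I error: rejecting H₀ when it is actually true (false positive).
Type II error: failing to reject H₀ when H₁ is actually true (false negative).

Answer: Allowing a fraudulent transaction to go through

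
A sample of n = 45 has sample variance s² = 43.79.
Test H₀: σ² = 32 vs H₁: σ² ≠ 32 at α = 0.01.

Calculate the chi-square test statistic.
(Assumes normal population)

Answer: χ² = 60.2112, fail to reject H₀

Derivation:
df = n - 1 = 44
χ² = (n-1)s²/σ₀² = 44×43.79/32 = 60.2112
Critical values: χ²_{0.995,44} = 23.584, χ²_{0.005,44} = 71.893
Rejection region: χ² < 23.584 or χ² > 71.893
Decision: fail to reject H₀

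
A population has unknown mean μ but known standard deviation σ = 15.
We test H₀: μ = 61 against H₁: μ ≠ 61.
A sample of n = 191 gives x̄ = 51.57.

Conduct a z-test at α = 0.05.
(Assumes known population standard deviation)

Answer: z = -8.6880, reject H₀

Derivation:
Standard error: SE = σ/√n = 15/√191 = 1.0854
z-statistic: z = (x̄ - μ₀)/SE = (51.57 - 61)/1.0854 = -8.6880
Critical value: ±1.960
p-value < 0.0001
Decision: reject H₀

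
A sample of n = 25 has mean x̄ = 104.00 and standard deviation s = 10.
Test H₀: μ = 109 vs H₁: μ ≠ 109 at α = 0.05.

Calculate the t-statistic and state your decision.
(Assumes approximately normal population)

Answer: t = -2.5000, reject H₀

Derivation:
df = n - 1 = 24
SE = s/√n = 10/√25 = 2.0000
t = (x̄ - μ₀)/SE = (104.00 - 109)/2.0000 = -2.5000
Critical value: t_{0.025,24} = ±2.064
p-value ≈ 0.0197
Decision: reject H₀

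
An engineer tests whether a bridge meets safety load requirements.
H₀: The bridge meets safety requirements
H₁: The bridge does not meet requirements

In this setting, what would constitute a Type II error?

Type I error (α): Rejecting H₀ when H₀ is true
Type II error (β): Failing to reject H₀ when H₁ is true

Answer: Declaring an unsafe bridge to be safe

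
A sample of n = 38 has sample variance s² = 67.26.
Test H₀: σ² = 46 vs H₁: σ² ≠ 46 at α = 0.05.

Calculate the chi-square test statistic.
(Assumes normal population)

df = n - 1 = 37
χ² = (n-1)s²/σ₀² = 37×67.26/46 = 54.1004
Critical values: χ²_{0.975,37} = 22.106, χ²_{0.025,37} = 55.668
Rejection region: χ² < 22.106 or χ² > 55.668
Decision: fail to reject H₀

Answer: χ² = 54.1004, fail to reject H₀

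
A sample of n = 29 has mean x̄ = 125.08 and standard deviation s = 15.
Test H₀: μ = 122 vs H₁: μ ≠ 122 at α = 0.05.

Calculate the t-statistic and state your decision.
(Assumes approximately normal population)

Answer: t = 1.1058, fail to reject H₀

Derivation:
df = n - 1 = 28
SE = s/√n = 15/√29 = 2.7854
t = (x̄ - μ₀)/SE = (125.08 - 122)/2.7854 = 1.1058
Critical value: t_{0.025,28} = ±2.048
p-value ≈ 0.2782
Decision: fail to reject H₀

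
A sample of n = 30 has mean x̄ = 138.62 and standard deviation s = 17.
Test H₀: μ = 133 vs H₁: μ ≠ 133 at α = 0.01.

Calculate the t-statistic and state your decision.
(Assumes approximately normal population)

Answer: t = 1.8107, fail to reject H₀

Derivation:
df = n - 1 = 29
SE = s/√n = 17/√30 = 3.1038
t = (x̄ - μ₀)/SE = (138.62 - 133)/3.1038 = 1.8107
Critical value: t_{0.005,29} = ±2.756
p-value ≈ 0.0806
Decision: fail to reject H₀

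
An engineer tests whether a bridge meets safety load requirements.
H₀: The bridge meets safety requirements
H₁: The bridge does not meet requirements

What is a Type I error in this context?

Answer: Unnecessarily closing a safe bridge for repairs

Derivation:
Type I error (α): Rejecting H₀ when H₀ is true
Type II error (β): Failing to reject H₀ when H₁ is true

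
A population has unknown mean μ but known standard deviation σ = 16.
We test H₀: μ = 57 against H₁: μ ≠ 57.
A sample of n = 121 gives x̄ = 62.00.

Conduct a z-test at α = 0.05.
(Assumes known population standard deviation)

Standard error: SE = σ/√n = 16/√121 = 1.4545
z-statistic: z = (x̄ - μ₀)/SE = (62.00 - 57)/1.4545 = 3.4376
Critical value: ±1.960
p-value = 0.0006
Decision: reject H₀

Answer: z = 3.4376, reject H₀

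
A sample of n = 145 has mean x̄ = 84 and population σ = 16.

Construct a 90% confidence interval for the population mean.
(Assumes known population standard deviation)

Answer: (81.8143, 86.1857)

Derivation:
Confidence level: 90%, α = 0.1
z_0.05 = 1.645
SE = σ/√n = 16/√145 = 1.3287
Margin of error = 1.645 × 1.3287 = 2.1857
CI: x̄ ± margin = 84 ± 2.1857
CI: (81.8143, 86.1857)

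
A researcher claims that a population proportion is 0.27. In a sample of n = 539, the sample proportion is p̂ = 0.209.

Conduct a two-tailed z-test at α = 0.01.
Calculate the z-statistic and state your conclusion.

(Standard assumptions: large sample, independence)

H₀: p = 0.27, H₁: p ≠ 0.27
Standard error: SE = √(p₀(1-p₀)/n) = √(0.27×0.73/539) = 0.019123
z-statistic: z = (p̂ - p₀)/SE = (0.209 - 0.27)/0.019123 = -3.1899
Critical value: z_0.005 = ±2.576
p-value = 0.0014
Decision: reject H₀ at α = 0.01

Answer: z = -3.1899, reject H₀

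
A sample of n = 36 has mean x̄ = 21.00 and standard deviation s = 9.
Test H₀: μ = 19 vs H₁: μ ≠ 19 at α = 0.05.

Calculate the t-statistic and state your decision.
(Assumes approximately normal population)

Answer: t = 1.3333, fail to reject H₀

Derivation:
df = n - 1 = 35
SE = s/√n = 9/√36 = 1.5000
t = (x̄ - μ₀)/SE = (21.00 - 19)/1.5000 = 1.3333
Critical value: t_{0.025,35} = ±2.030
p-value ≈ 0.1910
Decision: fail to reject H₀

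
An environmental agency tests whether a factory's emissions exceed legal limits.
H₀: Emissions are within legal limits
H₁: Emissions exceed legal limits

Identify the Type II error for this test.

Answer: Failing to cite a factory whose emissions actually exceed the limit

Derivation:
A Type I error (probability α) occurs when we reject a true H₀.
A Type II error (probability β) occurs when we fail to reject a false H₀.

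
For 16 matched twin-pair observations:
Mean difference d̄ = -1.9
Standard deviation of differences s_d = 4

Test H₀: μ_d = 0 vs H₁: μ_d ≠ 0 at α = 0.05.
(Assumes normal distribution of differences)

df = n - 1 = 15
SE = s_d/√n = 4/√16 = 1.0000
t = d̄/SE = -1.9/1.0000 = -1.9000
Critical value: t_{0.025,15} = ±2.131
p-value ≈ 0.0768
Decision: fail to reject H₀

Answer: t = -1.9000, fail to reject H₀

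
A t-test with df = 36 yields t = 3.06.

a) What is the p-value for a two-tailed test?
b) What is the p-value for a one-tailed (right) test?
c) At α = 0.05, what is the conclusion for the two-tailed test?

Using t-distribution with df = 36:
a) Two-tailed: p = 2×P(T > 3.06) = 0.0042
b) One-tailed: p = P(T > 3.06) = 0.0021
c) 0.0042 < 0.05, reject H₀

Answer: a) 0.0042, b) 0.0021, c) reject H₀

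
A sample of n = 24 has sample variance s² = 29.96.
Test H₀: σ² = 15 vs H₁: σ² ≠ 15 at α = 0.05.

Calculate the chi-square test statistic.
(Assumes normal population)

Answer: χ² = 45.9387, reject H₀

Derivation:
df = n - 1 = 23
χ² = (n-1)s²/σ₀² = 23×29.96/15 = 45.9387
Critical values: χ²_{0.975,23} = 11.689, χ²_{0.025,23} = 38.076
Rejection region: χ² < 11.689 or χ² > 38.076
Decision: reject H₀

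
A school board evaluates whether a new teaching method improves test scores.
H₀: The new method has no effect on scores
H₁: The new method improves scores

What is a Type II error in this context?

A Type I error (probability α) occurs when we reject a true H₀.
A Type II error (probability β) occurs when we fail to reject a false H₀.

Answer: Failing to adopt an effective teaching method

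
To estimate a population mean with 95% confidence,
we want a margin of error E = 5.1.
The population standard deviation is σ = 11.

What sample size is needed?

z_0.025 = 1.960
n = (z×σ/E)² = (1.960×11/5.1)²
n = 17.8713
Round up: n = 18

Answer: n = 18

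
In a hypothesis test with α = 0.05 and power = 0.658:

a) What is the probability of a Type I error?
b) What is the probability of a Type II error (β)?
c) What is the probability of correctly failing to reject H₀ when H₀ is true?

Answer: a) 0.05, b) 0.342, c) 0.95

Derivation:
a) Type I error probability = α = 0.05
b) Power = P(reject H₀ | H₁ true) = 1 - β = 0.658, so Type II error probability = β = 1 - Power = 0.342
c) P(fail to reject H₀ | H₀ true) = 1 - α = 0.95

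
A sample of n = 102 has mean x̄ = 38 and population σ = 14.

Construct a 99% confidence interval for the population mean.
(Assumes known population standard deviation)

Answer: (34.4291, 41.5709)

Derivation:
Confidence level: 99%, α = 0.01
z_0.005 = 2.576
SE = σ/√n = 14/√102 = 1.3862
Margin of error = 2.576 × 1.3862 = 3.5709
CI: x̄ ± margin = 38 ± 3.5709
CI: (34.4291, 41.5709)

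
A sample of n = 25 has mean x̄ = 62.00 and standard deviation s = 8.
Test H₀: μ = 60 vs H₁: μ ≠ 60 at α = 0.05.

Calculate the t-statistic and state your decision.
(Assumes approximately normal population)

df = n - 1 = 24
SE = s/√n = 8/√25 = 1.6000
t = (x̄ - μ₀)/SE = (62.00 - 60)/1.6000 = 1.2500
Critical value: t_{0.025,24} = ±2.064
p-value ≈ 0.2234
Decision: fail to reject H₀

Answer: t = 1.2500, fail to reject H₀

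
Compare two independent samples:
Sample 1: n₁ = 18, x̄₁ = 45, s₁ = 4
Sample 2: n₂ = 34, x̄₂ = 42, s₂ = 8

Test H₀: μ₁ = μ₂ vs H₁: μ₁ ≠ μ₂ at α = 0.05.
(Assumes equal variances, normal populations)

Pooled variance: s²_p = [17×4² + 33×8²]/(50) = 47.6800
s_p = 6.9051
SE = s_p×√(1/n₁ + 1/n₂) = 6.9051×√(1/18 + 1/34) = 2.0128
t = (x̄₁ - x̄₂)/SE = (45 - 42)/2.0128 = 1.4905
df = 50, t-critical = ±2.009
Decision: fail to reject H₀

Answer: t = 1.4905, fail to reject H₀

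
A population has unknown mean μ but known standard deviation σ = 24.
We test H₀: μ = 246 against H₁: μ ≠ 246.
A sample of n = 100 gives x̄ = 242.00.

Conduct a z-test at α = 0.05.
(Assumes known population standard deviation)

Answer: z = -1.6667, fail to reject H₀

Derivation:
Standard error: SE = σ/√n = 24/√100 = 2.4000
z-statistic: z = (x̄ - μ₀)/SE = (242.00 - 246)/2.4000 = -1.6667
Critical value: ±1.960
p-value = 0.0956
Decision: fail to reject H₀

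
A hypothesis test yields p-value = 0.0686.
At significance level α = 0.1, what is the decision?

Answer: reject H₀

Derivation:
Compare p-value to α:
0.0686 < 0.1
Decision: reject H₀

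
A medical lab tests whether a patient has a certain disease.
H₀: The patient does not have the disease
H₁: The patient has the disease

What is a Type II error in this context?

A Type I error (probability α) occurs when we reject a true H₀.
A Type II error (probability β) occurs when we fail to reject a false H₀.

Answer: Failing to diagnose a patient who actually has the disease (false negative)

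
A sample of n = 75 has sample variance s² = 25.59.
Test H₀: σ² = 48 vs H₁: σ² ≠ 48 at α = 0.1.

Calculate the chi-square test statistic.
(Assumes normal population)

df = n - 1 = 74
χ² = (n-1)s²/σ₀² = 74×25.59/48 = 39.4513
Critical values: χ²_{0.95,74} = 55.189, χ²_{0.05,74} = 95.081
Rejection region: χ² < 55.189 or χ² > 95.081
Decision: reject H₀

Answer: χ² = 39.4513, reject H₀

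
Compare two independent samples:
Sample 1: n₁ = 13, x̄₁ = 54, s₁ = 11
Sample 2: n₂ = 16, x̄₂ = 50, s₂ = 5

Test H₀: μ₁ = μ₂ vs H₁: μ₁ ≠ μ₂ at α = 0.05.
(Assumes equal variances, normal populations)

Answer: t = 1.3023, fail to reject H₀

Derivation:
Pooled variance: s²_p = [12×11² + 15×5²]/(27) = 67.6667
s_p = 8.2260
SE = s_p×√(1/n₁ + 1/n₂) = 8.2260×√(1/13 + 1/16) = 3.0715
t = (x̄₁ - x̄₂)/SE = (54 - 50)/3.0715 = 1.3023
df = 27, t-critical = ±2.052
Decision: fail to reject H₀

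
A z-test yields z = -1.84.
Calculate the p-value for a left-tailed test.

For z = -1.84:
p = P(Z < -1.84) = Φ(-1.84) = 0.0329

Answer: p-value ≈ 0.0329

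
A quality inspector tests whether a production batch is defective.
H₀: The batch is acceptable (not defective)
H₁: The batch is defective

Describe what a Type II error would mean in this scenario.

Answer: Shipping a defective batch to customers

Derivation:
Type I error: rejecting H₀ when it is actually true (false positive).
Type II error: failing to reject H₀ when H₁ is actually true (false negative).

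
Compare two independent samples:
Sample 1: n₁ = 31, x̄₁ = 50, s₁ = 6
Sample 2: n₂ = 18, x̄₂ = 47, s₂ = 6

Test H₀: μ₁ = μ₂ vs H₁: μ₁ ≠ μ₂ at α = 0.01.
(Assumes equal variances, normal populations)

Pooled variance: s²_p = [30×6² + 17×6²]/(47) = 36.0000
s_p = 6.0000
SE = s_p×√(1/n₁ + 1/n₂) = 6.0000×√(1/31 + 1/18) = 1.7780
t = (x̄₁ - x̄₂)/SE = (50 - 47)/1.7780 = 1.6873
df = 47, t-critical = ±2.685
Decision: fail to reject H₀

Answer: t = 1.6873, fail to reject H₀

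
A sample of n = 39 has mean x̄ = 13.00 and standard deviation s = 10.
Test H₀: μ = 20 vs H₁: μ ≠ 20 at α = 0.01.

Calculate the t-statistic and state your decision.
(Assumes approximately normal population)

df = n - 1 = 38
SE = s/√n = 10/√39 = 1.6013
t = (x̄ - μ₀)/SE = (13.00 - 20)/1.6013 = -4.3714
Critical value: t_{0.005,38} = ±2.712
p-value ≈ 0.0001
Decision: reject H₀

Answer: t = -4.3714, reject H₀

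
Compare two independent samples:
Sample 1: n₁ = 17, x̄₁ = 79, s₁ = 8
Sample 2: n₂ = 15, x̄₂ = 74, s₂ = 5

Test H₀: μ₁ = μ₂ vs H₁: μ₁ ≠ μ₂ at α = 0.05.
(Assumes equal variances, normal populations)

Answer: t = 2.0856, reject H₀

Derivation:
Pooled variance: s²_p = [16×8² + 14×5²]/(30) = 45.8000
s_p = 6.7676
SE = s_p×√(1/n₁ + 1/n₂) = 6.7676×√(1/17 + 1/15) = 2.3974
t = (x̄₁ - x̄₂)/SE = (79 - 74)/2.3974 = 2.0856
df = 30, t-critical = ±2.042
Decision: reject H₀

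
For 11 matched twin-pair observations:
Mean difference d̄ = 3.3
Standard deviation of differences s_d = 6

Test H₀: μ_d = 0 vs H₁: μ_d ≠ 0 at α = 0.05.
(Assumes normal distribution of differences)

df = n - 1 = 10
SE = s_d/√n = 6/√11 = 1.8091
t = d̄/SE = 3.3/1.8091 = 1.8241
Critical value: t_{0.025,10} = ±2.228
p-value ≈ 0.0981
Decision: fail to reject H₀

Answer: t = 1.8241, fail to reject H₀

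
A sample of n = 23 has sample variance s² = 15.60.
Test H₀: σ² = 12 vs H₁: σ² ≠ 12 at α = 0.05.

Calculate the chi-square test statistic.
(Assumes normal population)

df = n - 1 = 22
χ² = (n-1)s²/σ₀² = 22×15.60/12 = 28.6000
Critical values: χ²_{0.975,22} = 10.982, χ²_{0.025,22} = 36.781
Rejection region: χ² < 10.982 or χ² > 36.781
Decision: fail to reject H₀

Answer: χ² = 28.6000, fail to reject H₀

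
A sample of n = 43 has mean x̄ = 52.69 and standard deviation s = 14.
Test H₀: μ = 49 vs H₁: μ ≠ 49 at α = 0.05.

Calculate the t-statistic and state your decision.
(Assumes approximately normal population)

df = n - 1 = 42
SE = s/√n = 14/√43 = 2.1350
t = (x̄ - μ₀)/SE = (52.69 - 49)/2.1350 = 1.7283
Critical value: t_{0.025,42} = ±2.018
p-value ≈ 0.0913
Decision: fail to reject H₀

Answer: t = 1.7283, fail to reject H₀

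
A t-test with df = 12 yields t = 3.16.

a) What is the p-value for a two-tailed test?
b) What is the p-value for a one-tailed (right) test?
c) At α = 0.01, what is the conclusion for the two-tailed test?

Using t-distribution with df = 12:
a) Two-tailed: p = 2×P(T > 3.16) = 0.0082
b) One-tailed: p = P(T > 3.16) = 0.0041
c) 0.0082 < 0.01, reject H₀

Answer: a) 0.0082, b) 0.0041, c) reject H₀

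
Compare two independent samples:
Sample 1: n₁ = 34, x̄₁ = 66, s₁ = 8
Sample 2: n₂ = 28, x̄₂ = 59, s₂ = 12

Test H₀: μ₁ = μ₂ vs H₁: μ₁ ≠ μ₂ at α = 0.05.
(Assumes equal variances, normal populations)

Answer: t = 2.7429, reject H₀

Derivation:
Pooled variance: s²_p = [33×8² + 27×12²]/(60) = 100.0000
s_p = 10.0000
SE = s_p×√(1/n₁ + 1/n₂) = 10.0000×√(1/34 + 1/28) = 2.5520
t = (x̄₁ - x̄₂)/SE = (66 - 59)/2.5520 = 2.7429
df = 60, t-critical = ±2.000
Decision: reject H₀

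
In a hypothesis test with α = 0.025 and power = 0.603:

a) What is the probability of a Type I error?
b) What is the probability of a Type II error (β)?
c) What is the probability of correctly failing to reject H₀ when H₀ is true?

Answer: a) 0.025, b) 0.397, c) 0.975

Derivation:
a) Type I error probability = α = 0.025
b) Power = P(reject H₀ | H₁ true) = 1 - β = 0.603, so Type II error probability = β = 1 - Power = 0.397
c) P(fail to reject H₀ | H₀ true) = 1 - α = 0.975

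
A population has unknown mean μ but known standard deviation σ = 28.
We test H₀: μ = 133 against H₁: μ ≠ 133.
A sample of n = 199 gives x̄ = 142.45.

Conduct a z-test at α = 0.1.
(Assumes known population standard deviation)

Standard error: SE = σ/√n = 28/√199 = 1.9849
z-statistic: z = (x̄ - μ₀)/SE = (142.45 - 133)/1.9849 = 4.7609
Critical value: ±1.645
p-value < 0.0001
Decision: reject H₀

Answer: z = 4.7609, reject H₀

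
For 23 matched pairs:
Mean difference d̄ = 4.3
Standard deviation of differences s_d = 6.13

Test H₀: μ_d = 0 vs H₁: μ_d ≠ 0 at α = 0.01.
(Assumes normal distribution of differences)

Answer: t = 3.3641, reject H₀

Derivation:
df = n - 1 = 22
SE = s_d/√n = 6.13/√23 = 1.2782
t = d̄/SE = 4.3/1.2782 = 3.3641
Critical value: t_{0.005,22} = ±2.819
p-value ≈ 0.0028
Decision: reject H₀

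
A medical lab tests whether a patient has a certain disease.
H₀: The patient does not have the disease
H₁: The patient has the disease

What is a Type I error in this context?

Type I error (α): Rejecting H₀ when H₀ is true
Type II error (β): Failing to reject H₀ when H₁ is true

Answer: Diagnosing a healthy patient as having the disease (false positive)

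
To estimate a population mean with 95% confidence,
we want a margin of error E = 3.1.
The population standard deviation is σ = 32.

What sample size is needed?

Answer: n = 410

Derivation:
z_0.025 = 1.960
n = (z×σ/E)² = (1.960×32/3.1)²
n = 409.3443
Round up: n = 410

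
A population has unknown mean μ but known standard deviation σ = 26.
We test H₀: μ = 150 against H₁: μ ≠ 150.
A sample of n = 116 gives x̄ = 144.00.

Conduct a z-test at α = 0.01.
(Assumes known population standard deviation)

Answer: z = -2.4855, fail to reject H₀

Derivation:
Standard error: SE = σ/√n = 26/√116 = 2.4140
z-statistic: z = (x̄ - μ₀)/SE = (144.00 - 150)/2.4140 = -2.4855
Critical value: ±2.576
p-value = 0.0129
Decision: fail to reject H₀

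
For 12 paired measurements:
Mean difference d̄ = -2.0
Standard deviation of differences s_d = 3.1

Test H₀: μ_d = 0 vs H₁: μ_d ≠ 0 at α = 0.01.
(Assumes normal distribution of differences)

Answer: t = -2.2349, fail to reject H₀

Derivation:
df = n - 1 = 11
SE = s_d/√n = 3.1/√12 = 0.8949
t = d̄/SE = -2.0/0.8949 = -2.2349
Critical value: t_{0.005,11} = ±3.106
p-value ≈ 0.0471
Decision: fail to reject H₀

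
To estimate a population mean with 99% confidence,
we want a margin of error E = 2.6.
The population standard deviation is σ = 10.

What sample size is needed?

z_0.005 = 2.576
n = (z×σ/E)² = (2.576×10/2.6)²
n = 98.1624
Round up: n = 99

Answer: n = 99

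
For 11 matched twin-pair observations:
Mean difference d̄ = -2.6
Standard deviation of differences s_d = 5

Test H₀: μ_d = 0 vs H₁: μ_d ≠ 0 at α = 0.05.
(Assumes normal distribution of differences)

df = n - 1 = 10
SE = s_d/√n = 5/√11 = 1.5076
t = d̄/SE = -2.6/1.5076 = -1.7246
Critical value: t_{0.025,10} = ±2.228
p-value ≈ 0.1153
Decision: fail to reject H₀

Answer: t = -1.7246, fail to reject H₀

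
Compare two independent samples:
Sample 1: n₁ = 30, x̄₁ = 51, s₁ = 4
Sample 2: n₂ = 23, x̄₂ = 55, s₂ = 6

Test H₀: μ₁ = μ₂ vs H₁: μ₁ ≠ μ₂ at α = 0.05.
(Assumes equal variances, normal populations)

Answer: t = -2.9082, reject H₀

Derivation:
Pooled variance: s²_p = [29×4² + 22×6²]/(51) = 24.6275
s_p = 4.9626
SE = s_p×√(1/n₁ + 1/n₂) = 4.9626×√(1/30 + 1/23) = 1.3754
t = (x̄₁ - x̄₂)/SE = (51 - 55)/1.3754 = -2.9082
df = 51, t-critical = ±2.008
Decision: reject H₀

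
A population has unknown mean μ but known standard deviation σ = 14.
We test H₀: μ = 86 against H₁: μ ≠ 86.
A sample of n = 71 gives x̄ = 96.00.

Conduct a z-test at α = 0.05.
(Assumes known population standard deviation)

Answer: z = 6.0187, reject H₀

Derivation:
Standard error: SE = σ/√n = 14/√71 = 1.6615
z-statistic: z = (x̄ - μ₀)/SE = (96.00 - 86)/1.6615 = 6.0187
Critical value: ±1.960
p-value < 0.0001
Decision: reject H₀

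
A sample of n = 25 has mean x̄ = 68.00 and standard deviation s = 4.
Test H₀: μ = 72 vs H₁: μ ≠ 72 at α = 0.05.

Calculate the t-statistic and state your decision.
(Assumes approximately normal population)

df = n - 1 = 24
SE = s/√n = 4/√25 = 0.8000
t = (x̄ - μ₀)/SE = (68.00 - 72)/0.8000 = -5.0000
Critical value: t_{0.025,24} = ±2.064
p-value < 0.0001
Decision: reject H₀

Answer: t = -5.0000, reject H₀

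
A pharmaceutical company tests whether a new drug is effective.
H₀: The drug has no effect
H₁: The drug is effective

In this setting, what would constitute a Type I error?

Type I error: rejecting H₀ when it is actually true (false positive).
Type II error: failing to reject H₀ when H₁ is actually true (false negative).

Answer: Concluding the drug is effective when it actually has no effect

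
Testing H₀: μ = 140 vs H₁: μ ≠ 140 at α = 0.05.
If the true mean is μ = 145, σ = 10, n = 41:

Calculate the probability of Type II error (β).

Answer: β ≈ 0.1072

Derivation:
SE = σ/√n = 10/√41 = 1.5617
Critical values: μ₀ ± z_0.025×SE = 140 ± 1.960×1.5617
Acceptance region: (136.9391, 143.0609)
Under H₁ (μ = 145): z_high = (143.0609 - 145)/1.5617 = -1.2417, z_low = (136.9391 - 145)/1.5617 = -5.1616
β = P(not reject | H₁) = Φ(-1.2417) - Φ(-5.1616) ≈ 0.1072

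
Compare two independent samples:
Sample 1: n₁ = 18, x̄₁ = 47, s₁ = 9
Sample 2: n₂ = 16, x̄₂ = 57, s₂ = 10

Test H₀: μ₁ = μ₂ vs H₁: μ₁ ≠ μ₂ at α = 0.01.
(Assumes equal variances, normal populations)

Pooled variance: s²_p = [17×9² + 15×10²]/(32) = 89.9062
s_p = 9.4819
SE = s_p×√(1/n₁ + 1/n₂) = 9.4819×√(1/18 + 1/16) = 3.2579
t = (x̄₁ - x̄₂)/SE = (47 - 57)/3.2579 = -3.0695
df = 32, t-critical = ±2.738
Decision: reject H₀

Answer: t = -3.0695, reject H₀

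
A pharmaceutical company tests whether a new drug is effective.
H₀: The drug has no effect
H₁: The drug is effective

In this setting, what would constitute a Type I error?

A Type I error (probability α) occurs when we reject a true H₀.
A Type II error (probability β) occurs when we fail to reject a false H₀.

Answer: Concluding the drug is effective when it actually has no effect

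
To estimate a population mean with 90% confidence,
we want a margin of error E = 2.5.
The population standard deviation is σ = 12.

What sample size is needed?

Answer: n = 63

Derivation:
z_0.05 = 1.645
n = (z×σ/E)² = (1.645×12/2.5)²
n = 62.3468
Round up: n = 63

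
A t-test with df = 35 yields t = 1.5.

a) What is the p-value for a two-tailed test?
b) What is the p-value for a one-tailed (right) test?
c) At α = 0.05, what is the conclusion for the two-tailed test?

Using t-distribution with df = 35:
a) Two-tailed: p = 2×P(T > 1.5) = 0.1426
b) One-tailed: p = P(T > 1.5) = 0.0713
c) 0.1426 ≥ 0.05, fail to reject H₀

Answer: a) 0.1426, b) 0.0713, c) fail to reject H₀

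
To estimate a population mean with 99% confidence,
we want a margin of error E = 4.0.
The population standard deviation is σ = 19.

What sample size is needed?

Answer: n = 150

Derivation:
z_0.005 = 2.576
n = (z×σ/E)² = (2.576×19/4.0)²
n = 149.7197
Round up: n = 150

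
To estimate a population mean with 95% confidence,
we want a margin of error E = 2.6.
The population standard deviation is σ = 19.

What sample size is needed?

z_0.025 = 1.960
n = (z×σ/E)² = (1.960×19/2.6)²
n = 205.1505
Round up: n = 206

Answer: n = 206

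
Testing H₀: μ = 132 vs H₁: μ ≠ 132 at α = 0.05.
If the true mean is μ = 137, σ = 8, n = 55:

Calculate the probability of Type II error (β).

Answer: β ≈ 0.0037

Derivation:
SE = σ/√n = 8/√55 = 1.0787
Critical values: μ₀ ± z_0.025×SE = 132 ± 1.960×1.0787
Acceptance region: (129.8857, 134.1143)
Under H₁ (μ = 137): z_high = (134.1143 - 137)/1.0787 = -2.6752, z_low = (129.8857 - 137)/1.0787 = -6.5953
β = P(not reject | H₁) = Φ(-2.6752) - Φ(-6.5953) ≈ 0.0037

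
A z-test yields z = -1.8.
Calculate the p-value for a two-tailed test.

For z = -1.8:
p = 2×P(Z > |-1.8|) = 2×(1 - Φ(1.8)) = 0.0719

Answer: p-value ≈ 0.0719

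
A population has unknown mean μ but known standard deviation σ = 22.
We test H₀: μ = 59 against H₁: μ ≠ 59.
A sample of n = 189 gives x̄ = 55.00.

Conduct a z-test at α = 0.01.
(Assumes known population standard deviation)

Standard error: SE = σ/√n = 22/√189 = 1.6003
z-statistic: z = (x̄ - μ₀)/SE = (55.00 - 59)/1.6003 = -2.4995
Critical value: ±2.576
p-value = 0.0124
Decision: fail to reject H₀

Answer: z = -2.4995, fail to reject H₀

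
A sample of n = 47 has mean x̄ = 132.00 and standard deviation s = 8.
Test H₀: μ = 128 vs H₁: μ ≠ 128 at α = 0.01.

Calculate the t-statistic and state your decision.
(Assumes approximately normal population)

df = n - 1 = 46
SE = s/√n = 8/√47 = 1.1669
t = (x̄ - μ₀)/SE = (132.00 - 128)/1.1669 = 3.4279
Critical value: t_{0.005,46} = ±2.687
p-value ≈ 0.0013
Decision: reject H₀

Answer: t = 3.4279, reject H₀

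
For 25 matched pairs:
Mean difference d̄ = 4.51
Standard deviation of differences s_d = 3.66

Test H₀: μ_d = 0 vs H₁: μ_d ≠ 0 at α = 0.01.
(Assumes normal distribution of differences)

Answer: t = 6.1612, reject H₀

Derivation:
df = n - 1 = 24
SE = s_d/√n = 3.66/√25 = 0.7320
t = d̄/SE = 4.51/0.7320 = 6.1612
Critical value: t_{0.005,24} = ±2.797
p-value < 0.0001
Decision: reject H₀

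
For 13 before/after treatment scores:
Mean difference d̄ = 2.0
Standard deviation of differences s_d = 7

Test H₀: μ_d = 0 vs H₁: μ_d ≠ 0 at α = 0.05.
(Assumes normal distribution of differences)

df = n - 1 = 12
SE = s_d/√n = 7/√13 = 1.9415
t = d̄/SE = 2.0/1.9415 = 1.0301
Critical value: t_{0.025,12} = ±2.179
p-value ≈ 0.3233
Decision: fail to reject H₀

Answer: t = 1.0301, fail to reject H₀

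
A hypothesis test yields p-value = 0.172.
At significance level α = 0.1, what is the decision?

Compare p-value to α:
0.172 ≥ 0.1
Decision: fail to reject H₀

Answer: fail to reject H₀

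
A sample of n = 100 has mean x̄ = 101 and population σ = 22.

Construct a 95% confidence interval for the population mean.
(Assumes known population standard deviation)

Confidence level: 95%, α = 0.05
z_0.025 = 1.960
SE = σ/√n = 22/√100 = 2.2000
Margin of error = 1.960 × 2.2000 = 4.3120
CI: x̄ ± margin = 101 ± 4.3120
CI: (96.6880, 105.3120)

Answer: (96.6880, 105.3120)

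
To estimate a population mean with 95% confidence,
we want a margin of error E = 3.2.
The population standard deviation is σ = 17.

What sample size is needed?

Answer: n = 109

Derivation:
z_0.025 = 1.960
n = (z×σ/E)² = (1.960×17/3.2)²
n = 108.4202
Round up: n = 109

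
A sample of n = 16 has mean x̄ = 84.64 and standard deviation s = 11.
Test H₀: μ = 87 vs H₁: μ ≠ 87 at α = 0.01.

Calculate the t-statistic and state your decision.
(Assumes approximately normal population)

Answer: t = -0.8582, fail to reject H₀

Derivation:
df = n - 1 = 15
SE = s/√n = 11/√16 = 2.7500
t = (x̄ - μ₀)/SE = (84.64 - 87)/2.7500 = -0.8582
Critical value: t_{0.005,15} = ±2.947
p-value ≈ 0.4043
Decision: fail to reject H₀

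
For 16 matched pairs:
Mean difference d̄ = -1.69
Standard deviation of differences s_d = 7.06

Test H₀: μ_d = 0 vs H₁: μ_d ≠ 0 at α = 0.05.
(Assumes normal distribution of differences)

Answer: t = -0.9575, fail to reject H₀

Derivation:
df = n - 1 = 15
SE = s_d/√n = 7.06/√16 = 1.7650
t = d̄/SE = -1.69/1.7650 = -0.9575
Critical value: t_{0.025,15} = ±2.131
p-value ≈ 0.3535
Decision: fail to reject H₀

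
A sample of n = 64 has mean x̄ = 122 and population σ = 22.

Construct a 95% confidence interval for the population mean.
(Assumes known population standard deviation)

Answer: (116.6100, 127.3900)

Derivation:
Confidence level: 95%, α = 0.05
z_0.025 = 1.960
SE = σ/√n = 22/√64 = 2.7500
Margin of error = 1.960 × 2.7500 = 5.3900
CI: x̄ ± margin = 122 ± 5.3900
CI: (116.6100, 127.3900)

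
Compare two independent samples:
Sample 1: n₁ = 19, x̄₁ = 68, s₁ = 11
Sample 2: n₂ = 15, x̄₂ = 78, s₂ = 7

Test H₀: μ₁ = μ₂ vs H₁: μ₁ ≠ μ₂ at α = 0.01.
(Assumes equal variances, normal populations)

Pooled variance: s²_p = [18×11² + 14×7²]/(32) = 89.5000
s_p = 9.4604
SE = s_p×√(1/n₁ + 1/n₂) = 9.4604×√(1/19 + 1/15) = 3.2676
t = (x̄₁ - x̄₂)/SE = (68 - 78)/3.2676 = -3.0604
df = 32, t-critical = ±2.738
Decision: reject H₀

Answer: t = -3.0604, reject H₀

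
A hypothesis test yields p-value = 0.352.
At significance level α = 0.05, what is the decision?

Answer: fail to reject H₀

Derivation:
Compare p-value to α:
0.352 ≥ 0.05
Decision: fail to reject H₀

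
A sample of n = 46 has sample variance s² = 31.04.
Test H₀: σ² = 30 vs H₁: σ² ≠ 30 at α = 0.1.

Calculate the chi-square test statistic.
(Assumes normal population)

Answer: χ² = 46.5600, fail to reject H₀

Derivation:
df = n - 1 = 45
χ² = (n-1)s²/σ₀² = 45×31.04/30 = 46.5600
Critical values: χ²_{0.95,45} = 30.612, χ²_{0.05,45} = 61.656
Rejection region: χ² < 30.612 or χ² > 61.656
Decision: fail to reject H₀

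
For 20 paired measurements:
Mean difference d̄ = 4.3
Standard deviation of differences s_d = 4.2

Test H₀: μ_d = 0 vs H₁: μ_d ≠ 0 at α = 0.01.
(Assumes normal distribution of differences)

df = n - 1 = 19
SE = s_d/√n = 4.2/√20 = 0.9391
t = d̄/SE = 4.3/0.9391 = 4.5789
Critical value: t_{0.005,19} = ±2.861
p-value ≈ 0.0002
Decision: reject H₀

Answer: t = 4.5789, reject H₀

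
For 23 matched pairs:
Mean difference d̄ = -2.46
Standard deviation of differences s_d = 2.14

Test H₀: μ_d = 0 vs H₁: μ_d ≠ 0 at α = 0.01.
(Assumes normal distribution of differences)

df = n - 1 = 22
SE = s_d/√n = 2.14/√23 = 0.4462
t = d̄/SE = -2.46/0.4462 = -5.5132
Critical value: t_{0.005,22} = ±2.819
p-value < 0.0001
Decision: reject H₀

Answer: t = -5.5132, reject H₀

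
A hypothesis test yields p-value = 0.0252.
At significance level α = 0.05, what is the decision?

Compare p-value to α:
0.0252 < 0.05
Decision: reject H₀

Answer: reject H₀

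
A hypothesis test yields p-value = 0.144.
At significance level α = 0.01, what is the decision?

Answer: fail to reject H₀

Derivation:
Compare p-value to α:
0.144 ≥ 0.01
Decision: fail to reject H₀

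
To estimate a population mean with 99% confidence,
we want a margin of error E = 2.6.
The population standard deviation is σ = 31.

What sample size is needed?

z_0.005 = 2.576
n = (z×σ/E)² = (2.576×31/2.6)²
n = 943.3403
Round up: n = 944

Answer: n = 944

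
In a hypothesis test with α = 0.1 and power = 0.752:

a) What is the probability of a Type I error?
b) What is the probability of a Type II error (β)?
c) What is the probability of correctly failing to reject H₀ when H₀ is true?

a) Type I error probability = α = 0.1
b) Power = P(reject H₀ | H₁ true) = 1 - β = 0.752, so Type II error probability = β = 1 - Power = 0.248
c) P(fail to reject H₀ | H₀ true) = 1 - α = 0.9

Answer: a) 0.1, b) 0.248, c) 0.9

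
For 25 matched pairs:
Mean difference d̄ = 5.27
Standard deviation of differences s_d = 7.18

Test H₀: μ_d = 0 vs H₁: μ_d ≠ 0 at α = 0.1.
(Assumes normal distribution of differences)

df = n - 1 = 24
SE = s_d/√n = 7.18/√25 = 1.4360
t = d̄/SE = 5.27/1.4360 = 3.6699
Critical value: t_{0.05,24} = ±1.711
p-value ≈ 0.0012
Decision: reject H₀

Answer: t = 3.6699, reject H₀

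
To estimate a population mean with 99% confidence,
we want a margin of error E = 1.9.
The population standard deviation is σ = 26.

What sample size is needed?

z_0.005 = 2.576
n = (z×σ/E)² = (2.576×26/1.9)²
n = 1242.5996
Round up: n = 1243

Answer: n = 1243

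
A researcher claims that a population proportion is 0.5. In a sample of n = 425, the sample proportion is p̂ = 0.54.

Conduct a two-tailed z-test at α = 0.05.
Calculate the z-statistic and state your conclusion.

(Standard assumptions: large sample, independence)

Answer: z = 1.6492, fail to reject H₀

Derivation:
H₀: p = 0.5, H₁: p ≠ 0.5
Standard error: SE = √(p₀(1-p₀)/n) = √(0.5×0.5/425) = 0.024254
z-statistic: z = (p̂ - p₀)/SE = (0.54 - 0.5)/0.024254 = 1.6492
Critical value: z_0.025 = ±1.960
p-value = 0.0991
Decision: fail to reject H₀ at α = 0.05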